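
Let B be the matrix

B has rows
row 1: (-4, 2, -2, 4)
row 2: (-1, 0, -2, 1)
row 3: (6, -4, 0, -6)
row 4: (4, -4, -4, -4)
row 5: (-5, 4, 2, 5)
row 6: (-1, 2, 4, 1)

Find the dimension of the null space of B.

2

Row reduce to echelon form.
R2 ← R2 − (1/4)·R1: [0, -1/2, -3/2, 0]
R3 ← R3 + (3/2)·R1: [0, -1, -3, 0]
R4 ← R4 + R1: [0, -2, -6, 0]
R5 ← R5 − (5/4)·R1: [0, 3/2, 9/2, 0]
R6 ← R6 − (1/4)·R1: [0, 3/2, 9/2, 0]
R3 ← R3 − (2)·R2: [0, 0, 0, 0]
R4 ← R4 − (4)·R2: [0, 0, 0, 0]
R5 ← R5 + (3)·R2: [0, 0, 0, 0]
R6 ← R6 + (3)·R2: [0, 0, 0, 0]
2 nonzero rows, so rank(B) = 2.
B has 4 columns; by rank–nullity, nullity = 4 − 2 = 2.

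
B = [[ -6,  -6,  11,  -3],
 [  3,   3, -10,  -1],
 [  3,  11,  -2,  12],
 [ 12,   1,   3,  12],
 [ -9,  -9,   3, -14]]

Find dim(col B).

Row reduce to echelon form.
R2 ← R2 + (1/2)·R1: [0, 0, -9/2, -5/2]
R3 ← R3 + (1/2)·R1: [0, 8, 7/2, 21/2]
R4 ← R4 + (2)·R1: [0, -11, 25, 6]
R5 ← R5 − (3/2)·R1: [0, 0, -27/2, -19/2]
Swap R2 ↔ R3
R4 ← R4 + (11/8)·R2: [0, 0, 477/16, 327/16]
R4 ← R4 + (53/8)·R3: [0, 0, 0, 31/8]
R5 ← R5 − (3)·R3: [0, 0, 0, -2]
R5 ← R5 + (16/31)·R4: [0, 0, 0, 0]
Echelon form has 4 nonzero rows, so rank(B) = 4.
The column space has dimension equal to the rank: 4.

4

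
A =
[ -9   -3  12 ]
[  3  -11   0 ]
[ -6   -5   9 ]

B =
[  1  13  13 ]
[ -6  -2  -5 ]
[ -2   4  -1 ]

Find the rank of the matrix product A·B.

2

First compute AB:
[[-15, -63, -114],
 [ 69,  61,  94],
 [  6, -32, -62]]
Now row reduce the product.
R2 ← R2 + (23/5)·R1: [0, -1144/5, -2152/5]
R3 ← R3 + (2/5)·R1: [0, -286/5, -538/5]
R3 ← R3 − (1/4)·R2: [0, 0, 0]
2 nonzero rows, so rank(AB) = 2.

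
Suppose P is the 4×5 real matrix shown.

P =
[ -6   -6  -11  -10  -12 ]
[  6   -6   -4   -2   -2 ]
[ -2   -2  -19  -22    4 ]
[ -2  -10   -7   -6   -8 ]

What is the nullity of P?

Row reduce to echelon form.
R2 ← R2 + R1: [0, -12, -15, -12, -14]
R3 ← R3 − (1/3)·R1: [0, 0, -46/3, -56/3, 8]
R4 ← R4 − (1/3)·R1: [0, -8, -10/3, -8/3, -4]
R4 ← R4 − (2/3)·R2: [0, 0, 20/3, 16/3, 16/3]
R4 ← R4 + (10/23)·R3: [0, 0, 0, -64/23, 608/69]
4 nonzero rows, so rank(P) = 4.
P has 5 columns; by rank–nullity, nullity = 5 − 4 = 1.

1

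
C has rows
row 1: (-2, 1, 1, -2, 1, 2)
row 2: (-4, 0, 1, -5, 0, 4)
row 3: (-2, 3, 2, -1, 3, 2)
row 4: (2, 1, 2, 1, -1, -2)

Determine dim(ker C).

3

Row reduce to echelon form.
R2 ← R2 − (2)·R1: [0, -2, -1, -1, -2, 0]
R3 ← R3 − R1: [0, 2, 1, 1, 2, 0]
R4 ← R4 + R1: [0, 2, 3, -1, 0, 0]
R3 ← R3 + R2: [0, 0, 0, 0, 0, 0]
R4 ← R4 + R2: [0, 0, 2, -2, -2, 0]
Swap R3 ↔ R4
3 nonzero rows, so rank(C) = 3.
C has 6 columns; by rank–nullity, nullity = 6 − 3 = 3.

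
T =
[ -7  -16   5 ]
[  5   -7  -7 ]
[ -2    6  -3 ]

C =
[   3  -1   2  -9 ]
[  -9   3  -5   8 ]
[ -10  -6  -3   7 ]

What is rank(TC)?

3

First compute TC:
[[ 73, -71,  51, -30],
 [148,  16,  66, -150],
 [-30,  38, -25,  45]]
Now row reduce the product.
R2 ← R2 − (148/73)·R1: [0, 11676/73, -2730/73, -6510/73]
R3 ← R3 + (30/73)·R1: [0, 644/73, -295/73, 2385/73]
R3 ← R3 − (23/417)·R2: [0, 0, -275/139, 5225/139]
3 nonzero rows, so rank(TC) = 3.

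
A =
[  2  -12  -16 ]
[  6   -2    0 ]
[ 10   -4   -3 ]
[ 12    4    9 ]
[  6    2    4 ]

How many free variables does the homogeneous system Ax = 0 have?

0

Row reduce to echelon form.
R2 ← R2 − (3)·R1: [0, 34, 48]
R3 ← R3 − (5)·R1: [0, 56, 77]
R4 ← R4 − (6)·R1: [0, 76, 105]
R5 ← R5 − (3)·R1: [0, 38, 52]
R3 ← R3 − (28/17)·R2: [0, 0, -35/17]
R4 ← R4 − (38/17)·R2: [0, 0, -39/17]
R5 ← R5 − (19/17)·R2: [0, 0, -28/17]
R4 ← R4 − (39/35)·R3: [0, 0, 0]
R5 ← R5 − (4/5)·R3: [0, 0, 0]
3 nonzero rows, so rank(A) = 3.
A has 3 columns; by rank–nullity, nullity = 3 − 3 = 0.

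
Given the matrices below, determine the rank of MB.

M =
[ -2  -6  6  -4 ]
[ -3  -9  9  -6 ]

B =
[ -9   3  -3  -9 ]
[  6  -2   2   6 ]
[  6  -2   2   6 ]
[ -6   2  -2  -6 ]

1

First compute MB:
[[ 42, -14,  14,  42],
 [ 63, -21,  21,  63]]
Now row reduce the product.
R2 ← R2 − (3/2)·R1: [0, 0, 0, 0]
1 nonzero row, so rank(MB) = 1.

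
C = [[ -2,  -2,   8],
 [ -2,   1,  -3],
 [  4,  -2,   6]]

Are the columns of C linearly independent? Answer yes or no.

no

Row reduce C to echelon form.
R2 ← R2 − R1: [0, 3, -11]
R3 ← R3 + (2)·R1: [0, -6, 22]
R3 ← R3 + (2)·R2: [0, 0, 0]
2 pivots among 3 columns.
Only 2 < 3 pivot columns, so the columns are linearly dependent.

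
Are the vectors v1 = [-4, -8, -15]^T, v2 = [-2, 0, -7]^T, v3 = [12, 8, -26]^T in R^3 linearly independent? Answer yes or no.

yes

Form the matrix with these vectors as rows and row reduce.
R2 ← R2 − (1/2)·R1: [0, 4, 1/2]
R3 ← R3 + (3)·R1: [0, -16, -71]
R3 ← R3 + (4)·R2: [0, 0, -69]
3 nonzero rows, so the 3 vectors span a space of dimension 3.
Since 3 = 3, the vectors are linearly independent.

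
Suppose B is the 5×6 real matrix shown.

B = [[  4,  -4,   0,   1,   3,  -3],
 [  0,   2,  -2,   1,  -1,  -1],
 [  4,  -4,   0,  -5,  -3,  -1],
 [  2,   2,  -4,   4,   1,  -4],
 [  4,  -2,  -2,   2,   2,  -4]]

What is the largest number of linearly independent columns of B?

3

Row reduce to echelon form.
R3 ← R3 − R1: [0, 0, 0, -6, -6, 2]
R4 ← R4 − (1/2)·R1: [0, 4, -4, 7/2, -1/2, -5/2]
R5 ← R5 − R1: [0, 2, -2, 1, -1, -1]
R4 ← R4 − (2)·R2: [0, 0, 0, 3/2, 3/2, -1/2]
R5 ← R5 − R2: [0, 0, 0, 0, 0, 0]
R4 ← R4 + (1/4)·R3: [0, 0, 0, 0, 0, 0]
Echelon form has 3 nonzero rows, so rank(B) = 3.
The rank gives the maximum number of linearly independent columns: 3.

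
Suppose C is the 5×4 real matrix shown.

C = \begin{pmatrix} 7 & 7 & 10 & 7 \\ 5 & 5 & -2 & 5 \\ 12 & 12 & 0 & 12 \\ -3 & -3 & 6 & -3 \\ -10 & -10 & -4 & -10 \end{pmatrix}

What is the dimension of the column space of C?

Row reduce to echelon form.
R2 ← R2 − (5/7)·R1: [0, 0, -64/7, 0]
R3 ← R3 − (12/7)·R1: [0, 0, -120/7, 0]
R4 ← R4 + (3/7)·R1: [0, 0, 72/7, 0]
R5 ← R5 + (10/7)·R1: [0, 0, 72/7, 0]
R3 ← R3 − (15/8)·R2: [0, 0, 0, 0]
R4 ← R4 + (9/8)·R2: [0, 0, 0, 0]
R5 ← R5 + (9/8)·R2: [0, 0, 0, 0]
Echelon form has 2 nonzero rows, so rank(C) = 2.
The column space has dimension equal to the rank: 2.

2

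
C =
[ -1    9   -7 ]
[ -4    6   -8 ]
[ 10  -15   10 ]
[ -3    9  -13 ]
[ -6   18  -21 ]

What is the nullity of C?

Row reduce to echelon form.
R2 ← R2 − (4)·R1: [0, -30, 20]
R3 ← R3 + (10)·R1: [0, 75, -60]
R4 ← R4 − (3)·R1: [0, -18, 8]
R5 ← R5 − (6)·R1: [0, -36, 21]
R3 ← R3 + (5/2)·R2: [0, 0, -10]
R4 ← R4 − (3/5)·R2: [0, 0, -4]
R5 ← R5 − (6/5)·R2: [0, 0, -3]
R4 ← R4 − (2/5)·R3: [0, 0, 0]
R5 ← R5 − (3/10)·R3: [0, 0, 0]
3 nonzero rows, so rank(C) = 3.
C has 3 columns; by rank–nullity, nullity = 3 − 3 = 0.

0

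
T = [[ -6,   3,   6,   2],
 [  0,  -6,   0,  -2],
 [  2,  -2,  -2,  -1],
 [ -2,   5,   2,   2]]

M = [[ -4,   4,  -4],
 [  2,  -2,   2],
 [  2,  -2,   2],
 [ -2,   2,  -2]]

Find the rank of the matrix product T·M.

1

First compute TM:
[[ 38, -38,  38],
 [ -8,   8,  -8],
 [-14,  14, -14],
 [ 18, -18,  18]]
Now row reduce the product.
R2 ← R2 + (4/19)·R1: [0, 0, 0]
R3 ← R3 + (7/19)·R1: [0, 0, 0]
R4 ← R4 − (9/19)·R1: [0, 0, 0]
1 nonzero row, so rank(TM) = 1.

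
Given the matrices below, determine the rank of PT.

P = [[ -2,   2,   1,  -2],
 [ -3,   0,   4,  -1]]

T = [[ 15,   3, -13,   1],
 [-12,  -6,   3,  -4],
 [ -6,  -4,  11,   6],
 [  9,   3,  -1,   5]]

2

First compute PT:
[[-78, -28,  45, -14],
 [-78, -28,  84,  16]]
Now row reduce the product.
R2 ← R2 − R1: [0, 0, 39, 30]
2 nonzero rows, so rank(PT) = 2.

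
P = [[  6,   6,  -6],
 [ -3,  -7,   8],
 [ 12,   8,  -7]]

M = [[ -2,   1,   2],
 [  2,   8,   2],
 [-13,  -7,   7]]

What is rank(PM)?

First compute PM:
[[ 78,  96, -18],
 [-112, -115,  36],
 [ 83, 125,  -9]]
Now row reduce the product.
R2 ← R2 + (56/39)·R1: [0, 297/13, 132/13]
R3 ← R3 − (83/78)·R1: [0, 297/13, 132/13]
R3 ← R3 − R2: [0, 0, 0]
2 nonzero rows, so rank(PM) = 2.

2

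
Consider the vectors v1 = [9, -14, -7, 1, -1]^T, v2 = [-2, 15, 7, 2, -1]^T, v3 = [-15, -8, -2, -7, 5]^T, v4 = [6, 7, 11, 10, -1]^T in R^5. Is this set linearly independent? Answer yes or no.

Form the matrix with these vectors as rows and row reduce.
R2 ← R2 + (2/9)·R1: [0, 107/9, 49/9, 20/9, -11/9]
R3 ← R3 + (5/3)·R1: [0, -94/3, -41/3, -16/3, 10/3]
R4 ← R4 − (2/3)·R1: [0, 49/3, 47/3, 28/3, -1/3]
R3 ← R3 + (282/107)·R2: [0, 0, 73/107, 56/107, 12/107]
R4 ← R4 − (147/107)·R2: [0, 0, 876/107, 672/107, 144/107]
R4 ← R4 − (12)·R3: [0, 0, 0, 0, 0]
3 nonzero rows, so the 4 vectors span a space of dimension 3.
Since 3 < 4, the vectors are linearly dependent.

no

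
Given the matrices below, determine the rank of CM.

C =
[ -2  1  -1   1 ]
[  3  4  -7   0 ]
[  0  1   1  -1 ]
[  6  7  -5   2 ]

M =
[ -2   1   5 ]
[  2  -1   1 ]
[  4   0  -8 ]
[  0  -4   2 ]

First compute CM:
[[  2,  -7,   1],
 [-26,  -1,  75],
 [  6,   3,  -9],
 [-18,  -9,  81]]
Now row reduce the product.
R2 ← R2 + (13)·R1: [0, -92, 88]
R3 ← R3 − (3)·R1: [0, 24, -12]
R4 ← R4 + (9)·R1: [0, -72, 90]
R3 ← R3 + (6/23)·R2: [0, 0, 252/23]
R4 ← R4 − (18/23)·R2: [0, 0, 486/23]
R4 ← R4 − (27/14)·R3: [0, 0, 0]
3 nonzero rows, so rank(CM) = 3.

3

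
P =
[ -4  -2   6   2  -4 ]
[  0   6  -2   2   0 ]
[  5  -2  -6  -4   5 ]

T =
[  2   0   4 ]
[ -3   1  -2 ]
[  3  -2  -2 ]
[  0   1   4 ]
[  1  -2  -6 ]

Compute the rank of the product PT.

2

First compute PT:
[[ 12,  -4,   8],
 [-24,  12,   0],
 [  3,  -4, -10]]
Now row reduce the product.
R2 ← R2 + (2)·R1: [0, 4, 16]
R3 ← R3 − (1/4)·R1: [0, -3, -12]
R3 ← R3 + (3/4)·R2: [0, 0, 0]
2 nonzero rows, so rank(PT) = 2.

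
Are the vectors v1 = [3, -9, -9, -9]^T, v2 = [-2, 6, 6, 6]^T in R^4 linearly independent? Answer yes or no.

no

Form the matrix with these vectors as rows and row reduce.
R2 ← R2 + (2/3)·R1: [0, 0, 0, 0]
1 nonzero row, so the 2 vectors span a space of dimension 1.
Since 1 < 2, the vectors are linearly dependent.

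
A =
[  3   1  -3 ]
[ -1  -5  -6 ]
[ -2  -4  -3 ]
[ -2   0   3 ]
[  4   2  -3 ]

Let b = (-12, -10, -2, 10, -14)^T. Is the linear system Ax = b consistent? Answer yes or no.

Row reduce the augmented matrix [A | b].
R2 ← R2 + (1/3)·R1: [0, -14/3, -7, -14]
R3 ← R3 + (2/3)·R1: [0, -10/3, -5, -10]
R4 ← R4 + (2/3)·R1: [0, 2/3, 1, 2]
R5 ← R5 − (4/3)·R1: [0, 2/3, 1, 2]
R3 ← R3 − (5/7)·R2: [0, 0, 0, 0]
R4 ← R4 + (1/7)·R2: [0, 0, 0, 0]
R5 ← R5 + (1/7)·R2: [0, 0, 0, 0]
The echelon form has 2 nonzero rows, and every pivot lies in the first 3 columns, so rank(A) = rank([A|b]) = 2.
The system is consistent.

yes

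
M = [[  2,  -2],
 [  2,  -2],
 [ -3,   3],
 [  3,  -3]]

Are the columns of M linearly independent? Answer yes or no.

Row reduce M to echelon form.
R2 ← R2 − R1: [0, 0]
R3 ← R3 + (3/2)·R1: [0, 0]
R4 ← R4 − (3/2)·R1: [0, 0]
1 pivot among 2 columns.
Only 1 < 2 pivot columns, so the columns are linearly dependent.

no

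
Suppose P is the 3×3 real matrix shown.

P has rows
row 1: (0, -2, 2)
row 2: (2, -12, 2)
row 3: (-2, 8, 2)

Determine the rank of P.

Row reduce to echelon form.
Swap R1 ↔ R2
R3 ← R3 + R1: [0, -4, 4]
R3 ← R3 − (2)·R2: [0, 0, 0]
Echelon form has 2 nonzero rows, so rank(P) = 2.

2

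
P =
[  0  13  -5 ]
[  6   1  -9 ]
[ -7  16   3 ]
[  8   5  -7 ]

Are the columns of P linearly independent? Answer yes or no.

yes

Row reduce P to echelon form.
Swap R1 ↔ R2
R3 ← R3 + (7/6)·R1: [0, 103/6, -15/2]
R4 ← R4 − (4/3)·R1: [0, 11/3, 5]
R3 ← R3 − (103/78)·R2: [0, 0, -35/39]
R4 ← R4 − (11/39)·R2: [0, 0, 250/39]
R4 ← R4 + (50/7)·R3: [0, 0, 0]
3 pivots among 3 columns.
Every column is a pivot column, so the columns are linearly independent.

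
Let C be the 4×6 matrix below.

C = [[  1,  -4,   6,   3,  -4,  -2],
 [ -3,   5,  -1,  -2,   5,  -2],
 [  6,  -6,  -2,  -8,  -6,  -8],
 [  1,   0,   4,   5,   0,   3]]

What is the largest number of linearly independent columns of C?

Row reduce to echelon form.
R2 ← R2 + (3)·R1: [0, -7, 17, 7, -7, -8]
R3 ← R3 − (6)·R1: [0, 18, -38, -26, 18, 4]
R4 ← R4 − R1: [0, 4, -2, 2, 4, 5]
R3 ← R3 + (18/7)·R2: [0, 0, 40/7, -8, 0, -116/7]
R4 ← R4 + (4/7)·R2: [0, 0, 54/7, 6, 0, 3/7]
R4 ← R4 − (27/20)·R3: [0, 0, 0, 84/5, 0, 114/5]
Echelon form has 4 nonzero rows, so rank(C) = 4.
The rank gives the maximum number of linearly independent columns: 4.

4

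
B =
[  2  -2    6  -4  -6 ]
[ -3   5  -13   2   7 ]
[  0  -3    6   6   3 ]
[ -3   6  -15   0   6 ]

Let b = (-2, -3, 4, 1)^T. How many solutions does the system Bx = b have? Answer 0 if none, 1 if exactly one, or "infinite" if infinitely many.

Row reduce the augmented matrix [B | b].
R2 ← R2 + (3/2)·R1: [0, 2, -4, -4, -2, -6]
R4 ← R4 + (3/2)·R1: [0, 3, -6, -6, -3, -2]
R3 ← R3 + (3/2)·R2: [0, 0, 0, 0, 0, -5]
R4 ← R4 − (3/2)·R2: [0, 0, 0, 0, 0, 7]
R4 ← R4 + (7/5)·R3: [0, 0, 0, 0, 0, 0]
The echelon form has 3 nonzero rows; the last pivot sits in the augmented column, so rank(B) = 2 but rank([B|b]) = 3.
Since the ranks differ, the system is inconsistent.
It has no solutions.

0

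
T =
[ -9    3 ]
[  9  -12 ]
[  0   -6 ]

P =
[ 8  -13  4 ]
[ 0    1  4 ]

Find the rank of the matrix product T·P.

First compute TP:
[[-72, 120, -24],
 [ 72, -129, -12],
 [  0,  -6, -24]]
Now row reduce the product.
R2 ← R2 + R1: [0, -9, -36]
R3 ← R3 − (2/3)·R2: [0, 0, 0]
2 nonzero rows, so rank(TP) = 2.

2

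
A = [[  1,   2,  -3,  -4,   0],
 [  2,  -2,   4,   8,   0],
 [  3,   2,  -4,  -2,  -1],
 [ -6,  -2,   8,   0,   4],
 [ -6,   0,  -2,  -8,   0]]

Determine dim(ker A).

Row reduce to echelon form.
R2 ← R2 − (2)·R1: [0, -6, 10, 16, 0]
R3 ← R3 − (3)·R1: [0, -4, 5, 10, -1]
R4 ← R4 + (6)·R1: [0, 10, -10, -24, 4]
R5 ← R5 + (6)·R1: [0, 12, -20, -32, 0]
R3 ← R3 − (2/3)·R2: [0, 0, -5/3, -2/3, -1]
R4 ← R4 + (5/3)·R2: [0, 0, 20/3, 8/3, 4]
R5 ← R5 + (2)·R2: [0, 0, 0, 0, 0]
R4 ← R4 + (4)·R3: [0, 0, 0, 0, 0]
3 nonzero rows, so rank(A) = 3.
A has 5 columns; by rank–nullity, nullity = 5 − 3 = 2.

2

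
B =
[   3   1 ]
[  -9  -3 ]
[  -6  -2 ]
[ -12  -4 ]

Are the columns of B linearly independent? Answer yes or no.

no

Row reduce B to echelon form.
R2 ← R2 + (3)·R1: [0, 0]
R3 ← R3 + (2)·R1: [0, 0]
R4 ← R4 + (4)·R1: [0, 0]
1 pivot among 2 columns.
Only 1 < 2 pivot columns, so the columns are linearly dependent.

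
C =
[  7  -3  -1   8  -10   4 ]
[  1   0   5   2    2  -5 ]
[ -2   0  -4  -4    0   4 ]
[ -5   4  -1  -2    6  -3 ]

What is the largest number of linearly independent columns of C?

Row reduce to echelon form.
R2 ← R2 − (1/7)·R1: [0, 3/7, 36/7, 6/7, 24/7, -39/7]
R3 ← R3 + (2/7)·R1: [0, -6/7, -30/7, -12/7, -20/7, 36/7]
R4 ← R4 + (5/7)·R1: [0, 13/7, -12/7, 26/7, -8/7, -1/7]
R3 ← R3 + (2)·R2: [0, 0, 6, 0, 4, -6]
R4 ← R4 − (13/3)·R2: [0, 0, -24, 0, -16, 24]
R4 ← R4 + (4)·R3: [0, 0, 0, 0, 0, 0]
Echelon form has 3 nonzero rows, so rank(C) = 3.
The rank gives the maximum number of linearly independent columns: 3.

3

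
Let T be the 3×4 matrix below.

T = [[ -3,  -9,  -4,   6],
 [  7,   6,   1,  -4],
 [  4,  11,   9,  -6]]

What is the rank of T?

3

Row reduce to echelon form.
R2 ← R2 + (7/3)·R1: [0, -15, -25/3, 10]
R3 ← R3 + (4/3)·R1: [0, -1, 11/3, 2]
R3 ← R3 − (1/15)·R2: [0, 0, 38/9, 4/3]
Echelon form has 3 nonzero rows, so rank(T) = 3.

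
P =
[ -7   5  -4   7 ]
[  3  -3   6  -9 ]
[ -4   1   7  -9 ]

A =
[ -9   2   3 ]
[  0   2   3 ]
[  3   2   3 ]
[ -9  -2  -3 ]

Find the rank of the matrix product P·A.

2

First compute PA:
[[-12, -26, -39],
 [ 72,  30,  45],
 [138,  26,  39]]
Now row reduce the product.
R2 ← R2 + (6)·R1: [0, -126, -189]
R3 ← R3 + (23/2)·R1: [0, -273, -819/2]
R3 ← R3 − (13/6)·R2: [0, 0, 0]
2 nonzero rows, so rank(PA) = 2.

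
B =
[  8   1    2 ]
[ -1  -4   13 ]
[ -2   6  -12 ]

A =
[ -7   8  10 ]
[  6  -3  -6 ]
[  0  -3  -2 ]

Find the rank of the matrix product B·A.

First compute BA:
[[-50,  55,  70],
 [-17, -35, -12],
 [ 50,   2, -32]]
Now row reduce the product.
R2 ← R2 − (17/50)·R1: [0, -537/10, -179/5]
R3 ← R3 + R1: [0, 57, 38]
R3 ← R3 + (190/179)·R2: [0, 0, 0]
2 nonzero rows, so rank(BA) = 2.

2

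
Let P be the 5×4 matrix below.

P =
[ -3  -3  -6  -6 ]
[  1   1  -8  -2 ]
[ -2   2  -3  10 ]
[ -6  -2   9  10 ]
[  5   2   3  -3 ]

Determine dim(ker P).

Row reduce to echelon form.
R2 ← R2 + (1/3)·R1: [0, 0, -10, -4]
R3 ← R3 − (2/3)·R1: [0, 4, 1, 14]
R4 ← R4 − (2)·R1: [0, 4, 21, 22]
R5 ← R5 + (5/3)·R1: [0, -3, -7, -13]
Swap R2 ↔ R3
R4 ← R4 − R2: [0, 0, 20, 8]
R5 ← R5 + (3/4)·R2: [0, 0, -25/4, -5/2]
R4 ← R4 + (2)·R3: [0, 0, 0, 0]
R5 ← R5 − (5/8)·R3: [0, 0, 0, 0]
3 nonzero rows, so rank(P) = 3.
P has 4 columns; by rank–nullity, nullity = 4 − 3 = 1.

1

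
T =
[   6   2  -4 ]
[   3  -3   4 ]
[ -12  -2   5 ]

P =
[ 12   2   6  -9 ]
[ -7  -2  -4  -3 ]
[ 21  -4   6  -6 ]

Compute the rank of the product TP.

First compute TP:
[[-26,  24,   4, -36],
 [141,  -4,  54, -42],
 [-25, -40, -34,  84]]
Now row reduce the product.
R2 ← R2 + (141/26)·R1: [0, 1640/13, 984/13, -3084/13]
R3 ← R3 − (25/26)·R1: [0, -820/13, -492/13, 1542/13]
R3 ← R3 + (1/2)·R2: [0, 0, 0, 0]
2 nonzero rows, so rank(TP) = 2.

2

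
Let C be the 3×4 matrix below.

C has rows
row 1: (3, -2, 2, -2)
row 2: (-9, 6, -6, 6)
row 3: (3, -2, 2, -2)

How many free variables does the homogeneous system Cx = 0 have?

Row reduce to echelon form.
R2 ← R2 + (3)·R1: [0, 0, 0, 0]
R3 ← R3 − R1: [0, 0, 0, 0]
1 nonzero row, so rank(C) = 1.
C has 4 columns; by rank–nullity, nullity = 4 − 1 = 3.

3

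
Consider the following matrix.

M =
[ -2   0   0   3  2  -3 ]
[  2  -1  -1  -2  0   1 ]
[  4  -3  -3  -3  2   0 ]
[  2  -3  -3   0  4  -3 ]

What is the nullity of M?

Row reduce to echelon form.
R2 ← R2 + R1: [0, -1, -1, 1, 2, -2]
R3 ← R3 + (2)·R1: [0, -3, -3, 3, 6, -6]
R4 ← R4 + R1: [0, -3, -3, 3, 6, -6]
R3 ← R3 − (3)·R2: [0, 0, 0, 0, 0, 0]
R4 ← R4 − (3)·R2: [0, 0, 0, 0, 0, 0]
2 nonzero rows, so rank(M) = 2.
M has 6 columns; by rank–nullity, nullity = 6 − 2 = 4.

4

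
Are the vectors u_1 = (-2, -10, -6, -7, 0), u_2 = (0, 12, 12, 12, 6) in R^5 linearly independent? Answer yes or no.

Form the matrix with these vectors as rows and row reduce.
2 nonzero rows, so the 2 vectors span a space of dimension 2.
Since 2 = 2, the vectors are linearly independent.

yes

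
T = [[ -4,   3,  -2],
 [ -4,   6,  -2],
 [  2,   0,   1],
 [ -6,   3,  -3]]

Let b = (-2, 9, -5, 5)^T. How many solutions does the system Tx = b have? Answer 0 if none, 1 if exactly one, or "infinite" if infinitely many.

0

Row reduce the augmented matrix [T | b].
R2 ← R2 − R1: [0, 3, 0, 11]
R3 ← R3 + (1/2)·R1: [0, 3/2, 0, -6]
R4 ← R4 − (3/2)·R1: [0, -3/2, 0, 8]
R3 ← R3 − (1/2)·R2: [0, 0, 0, -23/2]
R4 ← R4 + (1/2)·R2: [0, 0, 0, 27/2]
R4 ← R4 + (27/23)·R3: [0, 0, 0, 0]
The echelon form has 3 nonzero rows; the last pivot sits in the augmented column, so rank(T) = 2 but rank([T|b]) = 3.
Since the ranks differ, the system is inconsistent.
It has no solutions.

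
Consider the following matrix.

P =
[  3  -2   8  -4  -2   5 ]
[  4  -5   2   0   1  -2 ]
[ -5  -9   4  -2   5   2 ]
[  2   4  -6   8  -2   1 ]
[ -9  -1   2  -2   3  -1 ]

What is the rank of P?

5

Row reduce to echelon form.
R2 ← R2 − (4/3)·R1: [0, -7/3, -26/3, 16/3, 11/3, -26/3]
R3 ← R3 + (5/3)·R1: [0, -37/3, 52/3, -26/3, 5/3, 31/3]
R4 ← R4 − (2/3)·R1: [0, 16/3, -34/3, 32/3, -2/3, -7/3]
R5 ← R5 + (3)·R1: [0, -7, 26, -14, -3, 14]
R3 ← R3 − (37/7)·R2: [0, 0, 442/7, -258/7, -124/7, 393/7]
R4 ← R4 + (16/7)·R2: [0, 0, -218/7, 160/7, 54/7, -155/7]
R5 ← R5 − (3)·R2: [0, 0, 52, -30, -14, 40]
R4 ← R4 + (109/221)·R3: [0, 0, 0, 1034/221, -226/221, 1226/221]
R5 ← R5 − (14/17)·R3: [0, 0, 0, 6/17, 10/17, -106/17]
R5 ← R5 − (39/517)·R4: [0, 0, 0, 0, 344/517, -3440/517]
Echelon form has 5 nonzero rows, so rank(P) = 5.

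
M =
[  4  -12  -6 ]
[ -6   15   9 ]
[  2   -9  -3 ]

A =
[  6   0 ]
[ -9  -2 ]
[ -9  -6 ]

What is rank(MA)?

First compute MA:
[[186,  60],
 [-252, -84],
 [120,  36]]
Now row reduce the product.
R2 ← R2 + (42/31)·R1: [0, -84/31]
R3 ← R3 − (20/31)·R1: [0, -84/31]
R3 ← R3 − R2: [0, 0]
2 nonzero rows, so rank(MA) = 2.

2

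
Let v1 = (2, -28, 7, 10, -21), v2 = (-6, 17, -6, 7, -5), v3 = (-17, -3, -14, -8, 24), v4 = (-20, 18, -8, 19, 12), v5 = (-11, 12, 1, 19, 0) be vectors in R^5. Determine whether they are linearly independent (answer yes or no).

Form the matrix with these vectors as rows and row reduce.
R2 ← R2 + (3)·R1: [0, -67, 15, 37, -68]
R3 ← R3 + (17/2)·R1: [0, -241, 91/2, 77, -309/2]
R4 ← R4 + (10)·R1: [0, -262, 62, 119, -198]
R5 ← R5 + (11/2)·R1: [0, -142, 79/2, 74, -231/2]
R3 ← R3 − (241/67)·R2: [0, 0, -1133/134, -3758/67, 12073/134]
R4 ← R4 − (262/67)·R2: [0, 0, 224/67, -1721/67, 4550/67]
R5 ← R5 − (142/67)·R2: [0, 0, 1033/134, -296/67, 3835/134]
R4 ← R4 + (448/1133)·R3: [0, 0, 0, -54231/1133, 117306/1133]
R5 ← R5 + (1033/1133)·R3: [0, 0, 0, -62946/1133, 125496/1133]
R5 ← R5 − (20982/18077)·R4: [0, 0, 0, 0, -170100/18077]
5 nonzero rows, so the 5 vectors span a space of dimension 5.
Since 5 = 5, the vectors are linearly independent.

yes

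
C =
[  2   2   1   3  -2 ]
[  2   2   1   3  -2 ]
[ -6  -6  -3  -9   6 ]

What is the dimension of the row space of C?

1

Row reduce to echelon form.
R2 ← R2 − R1: [0, 0, 0, 0, 0]
R3 ← R3 + (3)·R1: [0, 0, 0, 0, 0]
Echelon form has 1 nonzero row, so rank(C) = 1.
The row space has dimension equal to the rank: 1.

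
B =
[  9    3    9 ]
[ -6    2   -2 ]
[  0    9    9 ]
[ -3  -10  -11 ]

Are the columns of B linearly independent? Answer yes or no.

Row reduce B to echelon form.
R2 ← R2 + (2/3)·R1: [0, 4, 4]
R4 ← R4 + (1/3)·R1: [0, -9, -8]
R3 ← R3 − (9/4)·R2: [0, 0, 0]
R4 ← R4 + (9/4)·R2: [0, 0, 1]
Swap R3 ↔ R4
3 pivots among 3 columns.
Every column is a pivot column, so the columns are linearly independent.

yes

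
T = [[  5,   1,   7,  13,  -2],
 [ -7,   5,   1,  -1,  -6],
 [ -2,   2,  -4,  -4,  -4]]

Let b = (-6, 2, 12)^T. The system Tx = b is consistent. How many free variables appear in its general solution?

Row reduce the augmented matrix [T | b].
R2 ← R2 + (7/5)·R1: [0, 32/5, 54/5, 86/5, -44/5, -32/5]
R3 ← R3 + (2/5)·R1: [0, 12/5, -6/5, 6/5, -24/5, 48/5]
R3 ← R3 − (3/8)·R2: [0, 0, -21/4, -21/4, -3/2, 12]
The echelon form has 3 nonzero rows, and every pivot lies in the first 5 columns, so rank(T) = rank([T|b]) = 3.
The system is consistent.
Free variables = (unknowns) − (rank) = 5 − 3 = 2.

2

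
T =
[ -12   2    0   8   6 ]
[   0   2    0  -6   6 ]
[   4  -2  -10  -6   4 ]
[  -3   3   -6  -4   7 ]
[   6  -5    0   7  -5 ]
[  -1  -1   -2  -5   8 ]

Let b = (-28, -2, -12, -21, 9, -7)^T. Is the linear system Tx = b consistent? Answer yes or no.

Row reduce the augmented matrix [T | b].
R3 ← R3 + (1/3)·R1: [0, -4/3, -10, -10/3, 6, -64/3]
R4 ← R4 − (1/4)·R1: [0, 5/2, -6, -6, 11/2, -14]
R5 ← R5 + (1/2)·R1: [0, -4, 0, 11, -2, -5]
R6 ← R6 − (1/12)·R1: [0, -7/6, -2, -17/3, 15/2, -14/3]
R3 ← R3 + (2/3)·R2: [0, 0, -10, -22/3, 10, -68/3]
R4 ← R4 − (5/4)·R2: [0, 0, -6, 3/2, -2, -23/2]
R5 ← R5 + (2)·R2: [0, 0, 0, -1, 10, -9]
R6 ← R6 + (7/12)·R2: [0, 0, -2, -55/6, 11, -35/6]
R4 ← R4 − (3/5)·R3: [0, 0, 0, 59/10, -8, 21/10]
R6 ← R6 − (1/5)·R3: [0, 0, 0, -77/10, 9, -13/10]
R5 ← R5 + (10/59)·R4: [0, 0, 0, 0, 510/59, -510/59]
R6 ← R6 + (77/59)·R4: [0, 0, 0, 0, -85/59, 85/59]
R6 ← R6 + (1/6)·R5: [0, 0, 0, 0, 0, 0]
The echelon form has 5 nonzero rows, and every pivot lies in the first 5 columns, so rank(T) = rank([T|b]) = 5.
The system is consistent.

yes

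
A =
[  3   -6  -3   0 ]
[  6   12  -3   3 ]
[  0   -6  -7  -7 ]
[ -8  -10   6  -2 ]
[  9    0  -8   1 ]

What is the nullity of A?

Row reduce to echelon form.
R2 ← R2 − (2)·R1: [0, 24, 3, 3]
R4 ← R4 + (8/3)·R1: [0, -26, -2, -2]
R5 ← R5 − (3)·R1: [0, 18, 1, 1]
R3 ← R3 + (1/4)·R2: [0, 0, -25/4, -25/4]
R4 ← R4 + (13/12)·R2: [0, 0, 5/4, 5/4]
R5 ← R5 − (3/4)·R2: [0, 0, -5/4, -5/4]
R4 ← R4 + (1/5)·R3: [0, 0, 0, 0]
R5 ← R5 − (1/5)·R3: [0, 0, 0, 0]
3 nonzero rows, so rank(A) = 3.
A has 4 columns; by rank–nullity, nullity = 4 − 3 = 1.

1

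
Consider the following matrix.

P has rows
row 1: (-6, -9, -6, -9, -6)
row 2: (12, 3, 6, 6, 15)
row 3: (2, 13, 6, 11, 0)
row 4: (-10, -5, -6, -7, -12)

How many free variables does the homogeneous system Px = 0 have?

3

Row reduce to echelon form.
R2 ← R2 + (2)·R1: [0, -15, -6, -12, 3]
R3 ← R3 + (1/3)·R1: [0, 10, 4, 8, -2]
R4 ← R4 − (5/3)·R1: [0, 10, 4, 8, -2]
R3 ← R3 + (2/3)·R2: [0, 0, 0, 0, 0]
R4 ← R4 + (2/3)·R2: [0, 0, 0, 0, 0]
2 nonzero rows, so rank(P) = 2.
P has 5 columns; by rank–nullity, nullity = 5 − 2 = 3.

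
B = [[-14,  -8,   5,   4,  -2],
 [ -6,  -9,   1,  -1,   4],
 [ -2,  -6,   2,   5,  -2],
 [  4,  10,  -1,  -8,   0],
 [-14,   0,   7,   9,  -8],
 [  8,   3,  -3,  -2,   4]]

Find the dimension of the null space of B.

Row reduce to echelon form.
R2 ← R2 − (3/7)·R1: [0, -39/7, -8/7, -19/7, 34/7]
R3 ← R3 − (1/7)·R1: [0, -34/7, 9/7, 31/7, -12/7]
R4 ← R4 + (2/7)·R1: [0, 54/7, 3/7, -48/7, -4/7]
R5 ← R5 − R1: [0, 8, 2, 5, -6]
R6 ← R6 + (4/7)·R1: [0, -11/7, -1/7, 2/7, 20/7]
R3 ← R3 − (34/39)·R2: [0, 0, 89/39, 265/39, -232/39]
R4 ← R4 + (18/13)·R2: [0, 0, -15/13, -138/13, 80/13]
R5 ← R5 + (56/39)·R2: [0, 0, 14/39, 43/39, 38/39]
R6 ← R6 − (11/39)·R2: [0, 0, 7/39, 41/39, 58/39]
R4 ← R4 + (45/89)·R3: [0, 0, 0, -639/89, 280/89]
R5 ← R5 − (14/89)·R3: [0, 0, 0, 3/89, 170/89]
R6 ← R6 − (7/89)·R3: [0, 0, 0, 46/89, 174/89]
R5 ← R5 + (1/213)·R4: [0, 0, 0, 0, 410/213]
R6 ← R6 + (46/639)·R4: [0, 0, 0, 0, 1394/639]
R6 ← R6 − (17/15)·R5: [0, 0, 0, 0, 0]
5 nonzero rows, so rank(B) = 5.
B has 5 columns; by rank–nullity, nullity = 5 − 5 = 0.

0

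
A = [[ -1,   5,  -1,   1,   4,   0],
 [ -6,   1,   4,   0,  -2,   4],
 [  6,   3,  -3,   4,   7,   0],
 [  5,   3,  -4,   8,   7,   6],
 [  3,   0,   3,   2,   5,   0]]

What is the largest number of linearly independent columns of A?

5

Row reduce to echelon form.
R2 ← R2 − (6)·R1: [0, -29, 10, -6, -26, 4]
R3 ← R3 + (6)·R1: [0, 33, -9, 10, 31, 0]
R4 ← R4 + (5)·R1: [0, 28, -9, 13, 27, 6]
R5 ← R5 + (3)·R1: [0, 15, 0, 5, 17, 0]
R3 ← R3 + (33/29)·R2: [0, 0, 69/29, 92/29, 41/29, 132/29]
R4 ← R4 + (28/29)·R2: [0, 0, 19/29, 209/29, 55/29, 286/29]
R5 ← R5 + (15/29)·R2: [0, 0, 150/29, 55/29, 103/29, 60/29]
R4 ← R4 − (19/69)·R3: [0, 0, 0, 19/3, 104/69, 198/23]
R5 ← R5 − (50/23)·R3: [0, 0, 0, -5, 11/23, -180/23]
R5 ← R5 + (15/19)·R4: [0, 0, 0, 0, 729/437, -450/437]
Echelon form has 5 nonzero rows, so rank(A) = 5.
The rank gives the maximum number of linearly independent columns: 5.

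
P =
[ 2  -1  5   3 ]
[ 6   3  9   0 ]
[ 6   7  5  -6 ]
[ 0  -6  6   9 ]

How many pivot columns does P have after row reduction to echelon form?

Row reduce to echelon form.
R2 ← R2 − (3)·R1: [0, 6, -6, -9]
R3 ← R3 − (3)·R1: [0, 10, -10, -15]
R3 ← R3 − (5/3)·R2: [0, 0, 0, 0]
R4 ← R4 + R2: [0, 0, 0, 0]
Echelon form has 2 nonzero rows, so rank(P) = 2.
Each nonzero row contributes one pivot column: 2 pivot columns.

2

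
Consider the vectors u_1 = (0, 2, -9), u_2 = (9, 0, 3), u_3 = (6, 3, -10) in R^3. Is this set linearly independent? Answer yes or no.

yes

Form the matrix with these vectors as rows and row reduce.
Swap R1 ↔ R2
R3 ← R3 − (2/3)·R1: [0, 3, -12]
R3 ← R3 − (3/2)·R2: [0, 0, 3/2]
3 nonzero rows, so the 3 vectors span a space of dimension 3.
Since 3 = 3, the vectors are linearly independent.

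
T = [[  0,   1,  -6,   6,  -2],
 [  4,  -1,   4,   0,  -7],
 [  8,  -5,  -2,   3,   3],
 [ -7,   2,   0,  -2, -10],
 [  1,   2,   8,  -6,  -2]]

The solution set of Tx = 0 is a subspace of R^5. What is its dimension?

Row reduce to echelon form.
Swap R1 ↔ R2
R3 ← R3 − (2)·R1: [0, -3, -10, 3, 17]
R4 ← R4 + (7/4)·R1: [0, 1/4, 7, -2, -89/4]
R5 ← R5 − (1/4)·R1: [0, 9/4, 7, -6, -1/4]
R3 ← R3 + (3)·R2: [0, 0, -28, 21, 11]
R4 ← R4 − (1/4)·R2: [0, 0, 17/2, -7/2, -87/4]
R5 ← R5 − (9/4)·R2: [0, 0, 41/2, -39/2, 17/4]
R4 ← R4 + (17/56)·R3: [0, 0, 0, 23/8, -1031/56]
R5 ← R5 + (41/56)·R3: [0, 0, 0, -33/8, 689/56]
R5 ← R5 + (33/23)·R4: [0, 0, 0, 0, -2272/161]
5 nonzero rows, so rank(T) = 5.
T has 5 columns; by rank–nullity, nullity = 5 − 5 = 0.

0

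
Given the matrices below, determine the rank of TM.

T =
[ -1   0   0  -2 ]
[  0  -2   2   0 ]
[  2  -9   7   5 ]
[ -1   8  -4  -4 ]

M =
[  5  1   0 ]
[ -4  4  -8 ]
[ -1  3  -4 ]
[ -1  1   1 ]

3

First compute TM:
[[ -3,  -3,  -2],
 [  6,  -2,   8],
 [ 34,  -8,  49],
 [-29,  15, -52]]
Now row reduce the product.
R2 ← R2 + (2)·R1: [0, -8, 4]
R3 ← R3 + (34/3)·R1: [0, -42, 79/3]
R4 ← R4 − (29/3)·R1: [0, 44, -98/3]
R3 ← R3 − (21/4)·R2: [0, 0, 16/3]
R4 ← R4 + (11/2)·R2: [0, 0, -32/3]
R4 ← R4 + (2)·R3: [0, 0, 0]
3 nonzero rows, so rank(TM) = 3.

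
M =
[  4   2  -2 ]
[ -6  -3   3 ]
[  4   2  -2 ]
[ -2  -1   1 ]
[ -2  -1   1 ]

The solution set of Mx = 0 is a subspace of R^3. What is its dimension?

2

Row reduce to echelon form.
R2 ← R2 + (3/2)·R1: [0, 0, 0]
R3 ← R3 − R1: [0, 0, 0]
R4 ← R4 + (1/2)·R1: [0, 0, 0]
R5 ← R5 + (1/2)·R1: [0, 0, 0]
1 nonzero row, so rank(M) = 1.
M has 3 columns; by rank–nullity, nullity = 3 − 1 = 2.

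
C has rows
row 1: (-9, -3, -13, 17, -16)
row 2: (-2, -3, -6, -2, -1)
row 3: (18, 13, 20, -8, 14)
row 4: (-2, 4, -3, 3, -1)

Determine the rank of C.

Row reduce to echelon form.
R2 ← R2 − (2/9)·R1: [0, -7/3, -28/9, -52/9, 23/9]
R3 ← R3 + (2)·R1: [0, 7, -6, 26, -18]
R4 ← R4 − (2/9)·R1: [0, 14/3, -1/9, -7/9, 23/9]
R3 ← R3 + (3)·R2: [0, 0, -46/3, 26/3, -31/3]
R4 ← R4 + (2)·R2: [0, 0, -19/3, -37/3, 23/3]
R4 ← R4 − (19/46)·R3: [0, 0, 0, -366/23, 549/46]
Echelon form has 4 nonzero rows, so rank(C) = 4.

4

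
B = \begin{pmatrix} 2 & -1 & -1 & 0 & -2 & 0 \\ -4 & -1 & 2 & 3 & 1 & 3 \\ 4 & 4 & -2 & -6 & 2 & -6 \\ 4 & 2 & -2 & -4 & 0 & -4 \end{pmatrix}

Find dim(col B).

Row reduce to echelon form.
R2 ← R2 + (2)·R1: [0, -3, 0, 3, -3, 3]
R3 ← R3 − (2)·R1: [0, 6, 0, -6, 6, -6]
R4 ← R4 − (2)·R1: [0, 4, 0, -4, 4, -4]
R3 ← R3 + (2)·R2: [0, 0, 0, 0, 0, 0]
R4 ← R4 + (4/3)·R2: [0, 0, 0, 0, 0, 0]
Echelon form has 2 nonzero rows, so rank(B) = 2.
The column space has dimension equal to the rank: 2.

2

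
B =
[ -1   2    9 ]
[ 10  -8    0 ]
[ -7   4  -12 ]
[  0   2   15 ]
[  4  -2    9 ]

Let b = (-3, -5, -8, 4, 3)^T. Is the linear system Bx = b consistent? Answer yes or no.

Row reduce the augmented matrix [B | b].
R2 ← R2 + (10)·R1: [0, 12, 90, -35]
R3 ← R3 − (7)·R1: [0, -10, -75, 13]
R5 ← R5 + (4)·R1: [0, 6, 45, -9]
R3 ← R3 + (5/6)·R2: [0, 0, 0, -97/6]
R4 ← R4 − (1/6)·R2: [0, 0, 0, 59/6]
R5 ← R5 − (1/2)·R2: [0, 0, 0, 17/2]
R4 ← R4 + (59/97)·R3: [0, 0, 0, 0]
R5 ← R5 + (51/97)·R3: [0, 0, 0, 0]
The echelon form has 3 nonzero rows; the last pivot sits in the augmented column, so rank(B) = 2 but rank([B|b]) = 3.
Since the ranks differ, the system is inconsistent.

no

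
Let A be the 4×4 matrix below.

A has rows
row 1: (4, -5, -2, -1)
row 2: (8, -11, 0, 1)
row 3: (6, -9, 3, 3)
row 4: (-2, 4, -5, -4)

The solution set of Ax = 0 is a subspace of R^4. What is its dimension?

Row reduce to echelon form.
R2 ← R2 − (2)·R1: [0, -1, 4, 3]
R3 ← R3 − (3/2)·R1: [0, -3/2, 6, 9/2]
R4 ← R4 + (1/2)·R1: [0, 3/2, -6, -9/2]
R3 ← R3 − (3/2)·R2: [0, 0, 0, 0]
R4 ← R4 + (3/2)·R2: [0, 0, 0, 0]
2 nonzero rows, so rank(A) = 2.
A has 4 columns; by rank–nullity, nullity = 4 − 2 = 2.

2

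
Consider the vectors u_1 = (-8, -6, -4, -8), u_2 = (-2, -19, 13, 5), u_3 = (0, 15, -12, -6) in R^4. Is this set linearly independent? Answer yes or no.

no

Form the matrix with these vectors as rows and row reduce.
R2 ← R2 − (1/4)·R1: [0, -35/2, 14, 7]
R3 ← R3 + (6/7)·R2: [0, 0, 0, 0]
2 nonzero rows, so the 3 vectors span a space of dimension 2.
Since 2 < 3, the vectors are linearly dependent.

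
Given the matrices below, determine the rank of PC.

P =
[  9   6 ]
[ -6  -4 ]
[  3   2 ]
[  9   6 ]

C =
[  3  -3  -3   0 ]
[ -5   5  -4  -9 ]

1

First compute PC:
[[ -3,   3, -51, -54],
 [  2,  -2,  34,  36],
 [ -1,   1, -17, -18],
 [ -3,   3, -51, -54]]
Now row reduce the product.
R2 ← R2 + (2/3)·R1: [0, 0, 0, 0]
R3 ← R3 − (1/3)·R1: [0, 0, 0, 0]
R4 ← R4 − R1: [0, 0, 0, 0]
1 nonzero row, so rank(PC) = 1.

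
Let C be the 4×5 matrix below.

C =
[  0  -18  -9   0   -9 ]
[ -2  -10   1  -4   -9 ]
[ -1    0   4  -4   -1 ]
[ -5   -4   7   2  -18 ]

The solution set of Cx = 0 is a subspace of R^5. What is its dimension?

Row reduce to echelon form.
Swap R1 ↔ R2
R3 ← R3 − (1/2)·R1: [0, 5, 7/2, -2, 7/2]
R4 ← R4 − (5/2)·R1: [0, 21, 9/2, 12, 9/2]
R3 ← R3 + (5/18)·R2: [0, 0, 1, -2, 1]
R4 ← R4 + (7/6)·R2: [0, 0, -6, 12, -6]
R4 ← R4 + (6)·R3: [0, 0, 0, 0, 0]
3 nonzero rows, so rank(C) = 3.
C has 5 columns; by rank–nullity, nullity = 5 − 3 = 2.

2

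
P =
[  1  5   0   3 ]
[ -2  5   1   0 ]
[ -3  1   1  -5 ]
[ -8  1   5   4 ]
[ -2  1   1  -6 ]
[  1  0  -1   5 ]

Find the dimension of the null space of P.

0

Row reduce to echelon form.
R2 ← R2 + (2)·R1: [0, 15, 1, 6]
R3 ← R3 + (3)·R1: [0, 16, 1, 4]
R4 ← R4 + (8)·R1: [0, 41, 5, 28]
R5 ← R5 + (2)·R1: [0, 11, 1, 0]
R6 ← R6 − R1: [0, -5, -1, 2]
R3 ← R3 − (16/15)·R2: [0, 0, -1/15, -12/5]
R4 ← R4 − (41/15)·R2: [0, 0, 34/15, 58/5]
R5 ← R5 − (11/15)·R2: [0, 0, 4/15, -22/5]
R6 ← R6 + (1/3)·R2: [0, 0, -2/3, 4]
R4 ← R4 + (34)·R3: [0, 0, 0, -70]
R5 ← R5 + (4)·R3: [0, 0, 0, -14]
R6 ← R6 − (10)·R3: [0, 0, 0, 28]
R5 ← R5 − (1/5)·R4: [0, 0, 0, 0]
R6 ← R6 + (2/5)·R4: [0, 0, 0, 0]
4 nonzero rows, so rank(P) = 4.
P has 4 columns; by rank–nullity, nullity = 4 − 4 = 0.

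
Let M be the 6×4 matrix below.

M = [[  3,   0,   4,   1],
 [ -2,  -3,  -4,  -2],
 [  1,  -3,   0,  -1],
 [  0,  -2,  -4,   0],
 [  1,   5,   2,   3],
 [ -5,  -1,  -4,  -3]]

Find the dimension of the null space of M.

1

Row reduce to echelon form.
R2 ← R2 + (2/3)·R1: [0, -3, -4/3, -4/3]
R3 ← R3 − (1/3)·R1: [0, -3, -4/3, -4/3]
R5 ← R5 − (1/3)·R1: [0, 5, 2/3, 8/3]
R6 ← R6 + (5/3)·R1: [0, -1, 8/3, -4/3]
R3 ← R3 − R2: [0, 0, 0, 0]
R4 ← R4 − (2/3)·R2: [0, 0, -28/9, 8/9]
R5 ← R5 + (5/3)·R2: [0, 0, -14/9, 4/9]
R6 ← R6 − (1/3)·R2: [0, 0, 28/9, -8/9]
Swap R3 ↔ R4
R5 ← R5 − (1/2)·R3: [0, 0, 0, 0]
R6 ← R6 + R3: [0, 0, 0, 0]
3 nonzero rows, so rank(M) = 3.
M has 4 columns; by rank–nullity, nullity = 4 − 3 = 1.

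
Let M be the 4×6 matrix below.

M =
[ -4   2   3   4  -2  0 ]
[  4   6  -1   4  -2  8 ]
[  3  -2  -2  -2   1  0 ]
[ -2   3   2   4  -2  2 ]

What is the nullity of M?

3

Row reduce to echelon form.
R2 ← R2 + R1: [0, 8, 2, 8, -4, 8]
R3 ← R3 + (3/4)·R1: [0, -1/2, 1/4, 1, -1/2, 0]
R4 ← R4 − (1/2)·R1: [0, 2, 1/2, 2, -1, 2]
R3 ← R3 + (1/16)·R2: [0, 0, 3/8, 3/2, -3/4, 1/2]
R4 ← R4 − (1/4)·R2: [0, 0, 0, 0, 0, 0]
3 nonzero rows, so rank(M) = 3.
M has 6 columns; by rank–nullity, nullity = 6 − 3 = 3.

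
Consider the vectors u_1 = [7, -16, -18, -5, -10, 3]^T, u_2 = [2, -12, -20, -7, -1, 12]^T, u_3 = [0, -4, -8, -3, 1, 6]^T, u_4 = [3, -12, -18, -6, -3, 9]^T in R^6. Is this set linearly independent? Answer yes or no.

Form the matrix with these vectors as rows and row reduce.
R2 ← R2 − (2/7)·R1: [0, -52/7, -104/7, -39/7, 13/7, 78/7]
R4 ← R4 − (3/7)·R1: [0, -36/7, -72/7, -27/7, 9/7, 54/7]
R3 ← R3 − (7/13)·R2: [0, 0, 0, 0, 0, 0]
R4 ← R4 − (9/13)·R2: [0, 0, 0, 0, 0, 0]
2 nonzero rows, so the 4 vectors span a space of dimension 2.
Since 2 < 4, the vectors are linearly dependent.

no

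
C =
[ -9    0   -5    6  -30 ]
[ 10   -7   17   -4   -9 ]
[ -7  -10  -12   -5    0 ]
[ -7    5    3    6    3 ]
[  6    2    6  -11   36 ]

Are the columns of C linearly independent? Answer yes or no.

yes

Row reduce C to echelon form.
R2 ← R2 + (10/9)·R1: [0, -7, 103/9, 8/3, -127/3]
R3 ← R3 − (7/9)·R1: [0, -10, -73/9, -29/3, 70/3]
R4 ← R4 − (7/9)·R1: [0, 5, 62/9, 4/3, 79/3]
R5 ← R5 + (2/3)·R1: [0, 2, 8/3, -7, 16]
R3 ← R3 − (10/7)·R2: [0, 0, -1541/63, -283/21, 1760/21]
R4 ← R4 + (5/7)·R2: [0, 0, 949/63, 68/21, -82/21]
R5 ← R5 + (2/7)·R2: [0, 0, 374/63, -131/21, 82/21]
R4 ← R4 + (949/1541)·R3: [0, 0, 0, -7799/1541, 73518/1541]
R5 ← R5 + (374/1541)·R3: [0, 0, 0, -14653/1541, 37362/1541]
R5 ← R5 − (14653/7799)·R4: [0, 0, 0, 0, -509976/7799]
5 pivots among 5 columns.
Every column is a pivot column, so the columns are linearly independent.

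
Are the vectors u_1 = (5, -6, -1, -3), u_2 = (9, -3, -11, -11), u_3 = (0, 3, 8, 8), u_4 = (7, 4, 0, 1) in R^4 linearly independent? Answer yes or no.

no

Form the matrix with these vectors as rows and row reduce.
R2 ← R2 − (9/5)·R1: [0, 39/5, -46/5, -28/5]
R4 ← R4 − (7/5)·R1: [0, 62/5, 7/5, 26/5]
R3 ← R3 − (5/13)·R2: [0, 0, 150/13, 132/13]
R4 ← R4 − (62/39)·R2: [0, 0, 625/39, 550/39]
R4 ← R4 − (25/18)·R3: [0, 0, 0, 0]
3 nonzero rows, so the 4 vectors span a space of dimension 3.
Since 3 < 4, the vectors are linearly dependent.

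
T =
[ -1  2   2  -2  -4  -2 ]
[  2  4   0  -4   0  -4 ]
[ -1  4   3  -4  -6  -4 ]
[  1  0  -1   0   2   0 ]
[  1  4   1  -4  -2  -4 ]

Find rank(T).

Row reduce to echelon form.
R2 ← R2 + (2)·R1: [0, 8, 4, -8, -8, -8]
R3 ← R3 − R1: [0, 2, 1, -2, -2, -2]
R4 ← R4 + R1: [0, 2, 1, -2, -2, -2]
R5 ← R5 + R1: [0, 6, 3, -6, -6, -6]
R3 ← R3 − (1/4)·R2: [0, 0, 0, 0, 0, 0]
R4 ← R4 − (1/4)·R2: [0, 0, 0, 0, 0, 0]
R5 ← R5 − (3/4)·R2: [0, 0, 0, 0, 0, 0]
Echelon form has 2 nonzero rows, so rank(T) = 2.

2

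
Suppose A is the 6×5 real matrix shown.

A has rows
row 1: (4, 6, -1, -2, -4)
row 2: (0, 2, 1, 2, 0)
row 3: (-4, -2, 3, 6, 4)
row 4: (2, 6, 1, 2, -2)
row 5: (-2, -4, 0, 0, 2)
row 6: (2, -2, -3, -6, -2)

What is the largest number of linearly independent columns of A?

Row reduce to echelon form.
R3 ← R3 + R1: [0, 4, 2, 4, 0]
R4 ← R4 − (1/2)·R1: [0, 3, 3/2, 3, 0]
R5 ← R5 + (1/2)·R1: [0, -1, -1/2, -1, 0]
R6 ← R6 − (1/2)·R1: [0, -5, -5/2, -5, 0]
R3 ← R3 − (2)·R2: [0, 0, 0, 0, 0]
R4 ← R4 − (3/2)·R2: [0, 0, 0, 0, 0]
R5 ← R5 + (1/2)·R2: [0, 0, 0, 0, 0]
R6 ← R6 + (5/2)·R2: [0, 0, 0, 0, 0]
Echelon form has 2 nonzero rows, so rank(A) = 2.
The rank gives the maximum number of linearly independent columns: 2.

2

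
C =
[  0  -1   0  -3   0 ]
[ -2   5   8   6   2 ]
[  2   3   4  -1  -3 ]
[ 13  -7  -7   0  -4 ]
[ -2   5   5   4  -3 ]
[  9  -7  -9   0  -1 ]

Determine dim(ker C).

Row reduce to echelon form.
Swap R1 ↔ R2
R3 ← R3 + R1: [0, 8, 12, 5, -1]
R4 ← R4 + (13/2)·R1: [0, 51/2, 45, 39, 9]
R5 ← R5 − R1: [0, 0, -3, -2, -5]
R6 ← R6 + (9/2)·R1: [0, 31/2, 27, 27, 8]
R3 ← R3 + (8)·R2: [0, 0, 12, -19, -1]
R4 ← R4 + (51/2)·R2: [0, 0, 45, -75/2, 9]
R6 ← R6 + (31/2)·R2: [0, 0, 27, -39/2, 8]
R4 ← R4 − (15/4)·R3: [0, 0, 0, 135/4, 51/4]
R5 ← R5 + (1/4)·R3: [0, 0, 0, -27/4, -21/4]
R6 ← R6 − (9/4)·R3: [0, 0, 0, 93/4, 41/4]
R5 ← R5 + (1/5)·R4: [0, 0, 0, 0, -27/10]
R6 ← R6 − (31/45)·R4: [0, 0, 0, 0, 22/15]
R6 ← R6 + (44/81)·R5: [0, 0, 0, 0, 0]
5 nonzero rows, so rank(C) = 5.
C has 5 columns; by rank–nullity, nullity = 5 − 5 = 0.

0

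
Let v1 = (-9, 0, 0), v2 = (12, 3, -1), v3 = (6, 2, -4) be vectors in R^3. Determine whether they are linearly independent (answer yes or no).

yes

Form the matrix with these vectors as rows and row reduce.
R2 ← R2 + (4/3)·R1: [0, 3, -1]
R3 ← R3 + (2/3)·R1: [0, 2, -4]
R3 ← R3 − (2/3)·R2: [0, 0, -10/3]
3 nonzero rows, so the 3 vectors span a space of dimension 3.
Since 3 = 3, the vectors are linearly independent.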